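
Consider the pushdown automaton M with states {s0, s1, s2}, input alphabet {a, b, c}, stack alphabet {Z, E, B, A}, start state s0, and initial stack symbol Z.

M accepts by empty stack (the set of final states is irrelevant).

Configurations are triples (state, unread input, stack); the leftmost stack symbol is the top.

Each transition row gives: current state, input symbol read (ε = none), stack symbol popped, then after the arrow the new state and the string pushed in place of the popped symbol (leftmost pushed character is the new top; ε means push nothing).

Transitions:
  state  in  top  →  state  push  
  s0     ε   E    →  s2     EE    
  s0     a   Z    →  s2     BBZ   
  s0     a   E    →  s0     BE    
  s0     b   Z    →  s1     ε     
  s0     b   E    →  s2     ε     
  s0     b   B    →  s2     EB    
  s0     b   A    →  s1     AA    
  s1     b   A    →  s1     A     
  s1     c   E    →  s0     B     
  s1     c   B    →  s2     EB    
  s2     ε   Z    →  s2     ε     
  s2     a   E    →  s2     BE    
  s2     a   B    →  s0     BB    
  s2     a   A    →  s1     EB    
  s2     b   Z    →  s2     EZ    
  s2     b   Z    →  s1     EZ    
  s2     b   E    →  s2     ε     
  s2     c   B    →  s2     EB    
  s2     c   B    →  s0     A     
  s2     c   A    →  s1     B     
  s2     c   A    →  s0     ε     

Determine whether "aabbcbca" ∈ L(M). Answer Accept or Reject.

Reject

No computation consumes all input and empties the stack.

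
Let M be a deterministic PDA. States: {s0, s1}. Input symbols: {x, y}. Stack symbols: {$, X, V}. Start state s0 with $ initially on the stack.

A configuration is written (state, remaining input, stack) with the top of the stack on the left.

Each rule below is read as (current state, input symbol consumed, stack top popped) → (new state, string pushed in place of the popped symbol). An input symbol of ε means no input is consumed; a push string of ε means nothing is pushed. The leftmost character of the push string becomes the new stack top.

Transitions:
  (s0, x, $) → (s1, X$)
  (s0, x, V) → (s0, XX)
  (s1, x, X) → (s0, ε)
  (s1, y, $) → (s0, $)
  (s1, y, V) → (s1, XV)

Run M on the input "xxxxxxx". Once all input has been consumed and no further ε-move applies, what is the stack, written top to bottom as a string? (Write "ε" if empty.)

X$

(s0, xxxxxxx, $) ⊢ (s1, xxxxxx, X$) ⊢ (s0, xxxxx, $) ⊢ (s1, xxxx, X$) ⊢ (s0, xxx, $) ⊢ (s1, xx, X$) ⊢ (s0, x, $) ⊢ (s1, ε, X$)
All input consumed in state s1 with stack X$.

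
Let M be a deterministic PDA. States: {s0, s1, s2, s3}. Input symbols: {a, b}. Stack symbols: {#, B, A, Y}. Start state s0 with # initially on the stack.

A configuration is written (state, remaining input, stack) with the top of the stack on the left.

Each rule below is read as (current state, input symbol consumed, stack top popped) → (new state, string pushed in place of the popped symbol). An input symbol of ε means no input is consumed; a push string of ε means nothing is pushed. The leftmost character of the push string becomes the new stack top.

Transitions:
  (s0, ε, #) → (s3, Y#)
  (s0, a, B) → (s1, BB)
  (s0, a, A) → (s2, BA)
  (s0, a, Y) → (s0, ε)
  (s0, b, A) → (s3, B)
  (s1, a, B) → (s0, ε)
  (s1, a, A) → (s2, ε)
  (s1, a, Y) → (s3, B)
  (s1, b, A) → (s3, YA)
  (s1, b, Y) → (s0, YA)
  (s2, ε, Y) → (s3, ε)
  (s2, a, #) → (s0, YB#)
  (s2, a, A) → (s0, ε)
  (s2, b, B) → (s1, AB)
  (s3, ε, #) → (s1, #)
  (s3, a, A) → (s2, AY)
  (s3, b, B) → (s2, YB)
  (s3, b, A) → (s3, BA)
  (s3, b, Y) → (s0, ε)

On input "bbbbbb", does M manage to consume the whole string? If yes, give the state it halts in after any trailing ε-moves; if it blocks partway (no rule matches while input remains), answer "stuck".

(s0, bbbbbb, #)
  ε-move, top #: go to s3, push Y# → (s3, bbbbbb, Y#)
  read b, top Y: go to s0, push ε → (s0, bbbbb, #)
  ε-move, top #: go to s3, push Y# → (s3, bbbbb, Y#)
  read b, top Y: go to s0, push ε → (s0, bbbb, #)
  ε-move, top #: go to s3, push Y# → (s3, bbbb, Y#)
  read b, top Y: go to s0, push ε → (s0, bbb, #)
  ε-move, top #: go to s3, push Y# → (s3, bbb, Y#)
  read b, top Y: go to s0, push ε → (s0, bb, #)
  ε-move, top #: go to s3, push Y# → (s3, bb, Y#)
  read b, top Y: go to s0, push ε → (s0, b, #)
  ε-move, top #: go to s3, push Y# → (s3, b, Y#)
  read b, top Y: go to s0, push ε → (s0, ε, #)
  ε-move, top #: go to s3, push Y# → (s3, ε, Y#)
All input consumed; M is in state s3.

s3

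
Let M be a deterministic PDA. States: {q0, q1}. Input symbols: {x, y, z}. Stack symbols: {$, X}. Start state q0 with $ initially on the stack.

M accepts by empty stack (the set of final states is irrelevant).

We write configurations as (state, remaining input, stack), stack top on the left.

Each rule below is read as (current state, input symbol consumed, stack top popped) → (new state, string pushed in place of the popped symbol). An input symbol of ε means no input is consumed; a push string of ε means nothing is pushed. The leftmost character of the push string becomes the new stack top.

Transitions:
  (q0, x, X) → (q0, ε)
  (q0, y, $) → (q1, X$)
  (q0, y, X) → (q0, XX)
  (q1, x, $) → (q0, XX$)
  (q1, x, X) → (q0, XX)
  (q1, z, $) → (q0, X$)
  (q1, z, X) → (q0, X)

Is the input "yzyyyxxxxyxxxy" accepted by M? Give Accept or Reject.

Reject

(q0, yzyyyxxxxyxxxy, $)
  read y, top $: go to q1, push X$ → (q1, zyyyxxxxyxxxy, X$)
  read z, top X: go to q0, push X → (q0, yyyxxxxyxxxy, X$)
  read y, top X: go to q0, push XX → (q0, yyxxxxyxxxy, XX$)
  read y, top X: go to q0, push XX → (q0, yxxxxyxxxy, XXX$)
  read y, top X: go to q0, push XX → (q0, xxxxyxxxy, XXXX$)
  read x, top X: go to q0, push ε → (q0, xxxyxxxy, XXX$)
  read x, top X: go to q0, push ε → (q0, xxyxxxy, XX$)
  read x, top X: go to q0, push ε → (q0, xyxxxy, X$)
  read x, top X: go to q0, push ε → (q0, yxxxy, $)
  read y, top $: go to q1, push X$ → (q1, xxxy, X$)
  read x, top X: go to q0, push XX → (q0, xxy, XX$)
  read x, top X: go to q0, push ε → (q0, xy, X$)
  read x, top X: go to q0, push ε → (q0, y, $)
  read y, top $: go to q1, push X$ → (q1, ε, X$)
All input consumed; stack is X$, not empty, and no further ε-move applies.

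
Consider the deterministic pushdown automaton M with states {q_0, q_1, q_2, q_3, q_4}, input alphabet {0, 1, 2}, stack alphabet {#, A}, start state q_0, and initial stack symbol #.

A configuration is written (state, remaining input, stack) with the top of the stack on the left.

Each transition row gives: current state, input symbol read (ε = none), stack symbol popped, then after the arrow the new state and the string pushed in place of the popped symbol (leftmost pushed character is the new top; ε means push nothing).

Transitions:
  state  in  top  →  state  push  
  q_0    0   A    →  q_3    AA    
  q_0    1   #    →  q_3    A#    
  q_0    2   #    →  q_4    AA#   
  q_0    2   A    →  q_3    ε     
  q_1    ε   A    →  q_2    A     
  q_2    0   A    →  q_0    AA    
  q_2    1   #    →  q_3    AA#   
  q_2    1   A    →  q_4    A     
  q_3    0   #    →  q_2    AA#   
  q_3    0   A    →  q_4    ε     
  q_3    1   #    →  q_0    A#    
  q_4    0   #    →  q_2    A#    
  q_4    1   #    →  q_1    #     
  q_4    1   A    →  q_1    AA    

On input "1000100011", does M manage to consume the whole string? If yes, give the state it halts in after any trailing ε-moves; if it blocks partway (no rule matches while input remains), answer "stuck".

(q_0, 1000100011, #) ⊢ (q_3, 000100011, A#) ⊢ (q_4, 00100011, #) ⊢ (q_2, 0100011, A#) ⊢ (q_0, 100011, AA#)
No transition for (q_0, 1, top A); M blocks with input 100011 remaining.

stuck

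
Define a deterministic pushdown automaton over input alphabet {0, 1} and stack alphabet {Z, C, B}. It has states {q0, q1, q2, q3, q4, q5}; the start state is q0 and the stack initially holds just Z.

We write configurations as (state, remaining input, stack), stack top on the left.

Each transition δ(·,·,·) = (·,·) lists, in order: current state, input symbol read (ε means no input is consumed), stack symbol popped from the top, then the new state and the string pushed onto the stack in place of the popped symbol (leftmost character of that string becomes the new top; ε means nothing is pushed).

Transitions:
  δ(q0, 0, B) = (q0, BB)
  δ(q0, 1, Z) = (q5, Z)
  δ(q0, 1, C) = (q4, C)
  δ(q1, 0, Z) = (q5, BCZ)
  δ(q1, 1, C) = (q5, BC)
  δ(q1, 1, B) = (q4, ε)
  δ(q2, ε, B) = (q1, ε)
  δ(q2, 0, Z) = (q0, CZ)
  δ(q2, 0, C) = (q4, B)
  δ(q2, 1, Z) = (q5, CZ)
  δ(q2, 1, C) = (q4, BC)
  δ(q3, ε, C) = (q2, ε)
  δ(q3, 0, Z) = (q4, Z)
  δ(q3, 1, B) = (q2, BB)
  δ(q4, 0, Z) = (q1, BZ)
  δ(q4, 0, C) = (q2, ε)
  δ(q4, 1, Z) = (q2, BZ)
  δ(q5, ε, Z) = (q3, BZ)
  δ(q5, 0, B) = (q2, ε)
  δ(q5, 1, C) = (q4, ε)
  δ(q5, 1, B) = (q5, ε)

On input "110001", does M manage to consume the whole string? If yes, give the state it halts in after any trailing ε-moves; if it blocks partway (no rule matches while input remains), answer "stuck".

(q0, 110001, Z)
  read 1, top Z: go to q5, push Z → (q5, 10001, Z)
  ε-move, top Z: go to q3, push BZ → (q3, 10001, BZ)
  read 1, top B: go to q2, push BB → (q2, 0001, BBZ)
  ε-move, top B: go to q1, push ε → (q1, 0001, BZ)
No transition for (q1, 0, top B); M blocks with input 0001 remaining.

stuck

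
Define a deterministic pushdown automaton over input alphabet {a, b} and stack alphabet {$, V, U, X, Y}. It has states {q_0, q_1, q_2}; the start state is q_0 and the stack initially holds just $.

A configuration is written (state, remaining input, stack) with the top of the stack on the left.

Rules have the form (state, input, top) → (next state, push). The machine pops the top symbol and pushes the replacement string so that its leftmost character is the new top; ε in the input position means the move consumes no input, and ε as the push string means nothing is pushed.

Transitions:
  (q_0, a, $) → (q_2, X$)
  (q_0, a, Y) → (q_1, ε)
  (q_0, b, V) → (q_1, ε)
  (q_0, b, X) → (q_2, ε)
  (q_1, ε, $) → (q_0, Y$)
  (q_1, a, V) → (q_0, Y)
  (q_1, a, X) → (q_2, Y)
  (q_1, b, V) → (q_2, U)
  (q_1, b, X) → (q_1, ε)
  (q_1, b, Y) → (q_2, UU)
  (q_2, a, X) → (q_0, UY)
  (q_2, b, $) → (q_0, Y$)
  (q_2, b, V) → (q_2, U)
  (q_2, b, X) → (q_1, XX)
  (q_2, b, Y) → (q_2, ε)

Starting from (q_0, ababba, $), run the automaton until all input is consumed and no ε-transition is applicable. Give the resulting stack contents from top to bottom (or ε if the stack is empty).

(q_0, ababba, $) ⊢ (q_2, babba, X$) ⊢ (q_1, abba, XX$) ⊢ (q_2, bba, YX$) ⊢ (q_2, ba, X$) ⊢ (q_1, a, XX$) ⊢ (q_2, ε, YX$)
All input consumed in state q_2 with stack YX$.

YX$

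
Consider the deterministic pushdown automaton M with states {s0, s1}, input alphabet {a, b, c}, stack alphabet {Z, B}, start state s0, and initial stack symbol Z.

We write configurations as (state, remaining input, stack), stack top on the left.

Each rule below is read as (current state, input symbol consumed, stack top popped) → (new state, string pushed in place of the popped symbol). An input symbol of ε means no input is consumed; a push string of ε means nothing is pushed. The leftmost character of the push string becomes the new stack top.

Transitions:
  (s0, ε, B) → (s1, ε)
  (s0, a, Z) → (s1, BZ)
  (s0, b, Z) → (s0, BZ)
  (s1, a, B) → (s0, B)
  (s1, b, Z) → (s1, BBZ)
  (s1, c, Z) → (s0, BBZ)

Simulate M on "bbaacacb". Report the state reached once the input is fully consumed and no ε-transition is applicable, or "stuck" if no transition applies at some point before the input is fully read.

stuck

(s0, bbaacacb, Z)
  read b, top Z: go to s0, push BZ → (s0, baacacb, BZ)
  ε-move, top B: go to s1, push ε → (s1, baacacb, Z)
  read b, top Z: go to s1, push BBZ → (s1, aacacb, BBZ)
  read a, top B: go to s0, push B → (s0, acacb, BBZ)
  ε-move, top B: go to s1, push ε → (s1, acacb, BZ)
  read a, top B: go to s0, push B → (s0, cacb, BZ)
  ε-move, top B: go to s1, push ε → (s1, cacb, Z)
  read c, top Z: go to s0, push BBZ → (s0, acb, BBZ)
  ε-move, top B: go to s1, push ε → (s1, acb, BZ)
  read a, top B: go to s0, push B → (s0, cb, BZ)
  ε-move, top B: go to s1, push ε → (s1, cb, Z)
  read c, top Z: go to s0, push BBZ → (s0, b, BBZ)
  ε-move, top B: go to s1, push ε → (s1, b, BZ)
No transition for (s1, b, top B); M blocks with input b remaining.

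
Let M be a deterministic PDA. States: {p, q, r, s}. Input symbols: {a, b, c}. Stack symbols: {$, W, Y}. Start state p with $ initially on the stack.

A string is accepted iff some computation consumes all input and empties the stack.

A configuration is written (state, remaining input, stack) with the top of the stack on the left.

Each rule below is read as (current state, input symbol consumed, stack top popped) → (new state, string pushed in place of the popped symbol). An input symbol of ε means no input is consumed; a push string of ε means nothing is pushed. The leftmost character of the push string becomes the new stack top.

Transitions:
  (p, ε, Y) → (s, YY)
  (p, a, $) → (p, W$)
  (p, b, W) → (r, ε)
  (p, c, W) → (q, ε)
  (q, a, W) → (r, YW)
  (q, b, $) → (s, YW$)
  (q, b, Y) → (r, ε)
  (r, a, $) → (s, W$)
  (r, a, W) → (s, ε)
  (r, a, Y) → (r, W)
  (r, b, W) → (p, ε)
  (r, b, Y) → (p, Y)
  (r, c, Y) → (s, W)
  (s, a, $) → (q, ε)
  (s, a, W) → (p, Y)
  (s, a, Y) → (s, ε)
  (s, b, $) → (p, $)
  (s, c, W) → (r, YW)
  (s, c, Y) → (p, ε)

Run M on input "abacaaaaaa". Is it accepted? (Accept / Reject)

(p, abacaaaaaa, $)
  read a, top $: go to p, push W$ → (p, bacaaaaaa, W$)
  read b, top W: go to r, push ε → (r, acaaaaaa, $)
  read a, top $: go to s, push W$ → (s, caaaaaa, W$)
  read c, top W: go to r, push YW → (r, aaaaaa, YW$)
  read a, top Y: go to r, push W → (r, aaaaa, WW$)
  read a, top W: go to s, push ε → (s, aaaa, W$)
  read a, top W: go to p, push Y → (p, aaa, Y$)
  ε-move, top Y: go to s, push YY → (s, aaa, YY$)
  read a, top Y: go to s, push ε → (s, aa, Y$)
  read a, top Y: go to s, push ε → (s, a, $)
  read a, top $: go to q, push ε → (q, ε, ε)
All input consumed and the stack is empty.

Accept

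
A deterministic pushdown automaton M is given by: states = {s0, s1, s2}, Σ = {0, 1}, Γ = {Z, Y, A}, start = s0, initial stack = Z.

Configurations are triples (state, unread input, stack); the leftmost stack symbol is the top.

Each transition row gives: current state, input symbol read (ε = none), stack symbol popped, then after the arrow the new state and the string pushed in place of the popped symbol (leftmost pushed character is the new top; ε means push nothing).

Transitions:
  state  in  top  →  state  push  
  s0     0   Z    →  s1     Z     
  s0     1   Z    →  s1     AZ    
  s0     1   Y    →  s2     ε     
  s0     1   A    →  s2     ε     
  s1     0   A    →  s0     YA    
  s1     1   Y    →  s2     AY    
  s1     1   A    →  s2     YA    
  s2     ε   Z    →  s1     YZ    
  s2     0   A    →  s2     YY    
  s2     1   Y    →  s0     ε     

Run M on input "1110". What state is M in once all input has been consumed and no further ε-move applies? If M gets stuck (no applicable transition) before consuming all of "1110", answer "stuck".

(s0, 1110, Z)
  read 1, top Z: go to s1, push AZ → (s1, 110, AZ)
  read 1, top A: go to s2, push YA → (s2, 10, YAZ)
  read 1, top Y: go to s0, push ε → (s0, 0, AZ)
No transition for (s0, 0, top A); M blocks with input 0 remaining.

stuck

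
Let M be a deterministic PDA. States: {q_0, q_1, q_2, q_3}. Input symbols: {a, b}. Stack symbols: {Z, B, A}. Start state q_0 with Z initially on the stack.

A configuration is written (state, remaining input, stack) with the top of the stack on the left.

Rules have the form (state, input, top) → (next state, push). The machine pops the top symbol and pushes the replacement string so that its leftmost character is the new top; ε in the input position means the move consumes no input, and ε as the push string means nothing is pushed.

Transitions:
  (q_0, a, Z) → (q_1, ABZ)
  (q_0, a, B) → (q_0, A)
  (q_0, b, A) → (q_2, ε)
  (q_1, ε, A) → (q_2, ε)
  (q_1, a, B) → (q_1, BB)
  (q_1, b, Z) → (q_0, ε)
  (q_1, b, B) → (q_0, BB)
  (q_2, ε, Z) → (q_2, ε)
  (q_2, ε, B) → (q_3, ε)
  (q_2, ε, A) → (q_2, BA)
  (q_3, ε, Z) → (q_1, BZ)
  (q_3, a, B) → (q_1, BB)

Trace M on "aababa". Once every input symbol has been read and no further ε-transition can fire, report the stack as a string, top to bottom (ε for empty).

BBZ

(q_0, aababa, Z)
  read a, top Z: go to q_1, push ABZ → (q_1, ababa, ABZ)
  ε-move, top A: go to q_2, push ε → (q_2, ababa, BZ)
  ε-move, top B: go to q_3, push ε → (q_3, ababa, Z)
  ε-move, top Z: go to q_1, push BZ → (q_1, ababa, BZ)
  read a, top B: go to q_1, push BB → (q_1, baba, BBZ)
  read b, top B: go to q_0, push BB → (q_0, aba, BBBZ)
  read a, top B: go to q_0, push A → (q_0, ba, ABBZ)
  read b, top A: go to q_2, push ε → (q_2, a, BBZ)
  ε-move, top B: go to q_3, push ε → (q_3, a, BZ)
  read a, top B: go to q_1, push BB → (q_1, ε, BBZ)
All input consumed in state q_1 with stack BBZ.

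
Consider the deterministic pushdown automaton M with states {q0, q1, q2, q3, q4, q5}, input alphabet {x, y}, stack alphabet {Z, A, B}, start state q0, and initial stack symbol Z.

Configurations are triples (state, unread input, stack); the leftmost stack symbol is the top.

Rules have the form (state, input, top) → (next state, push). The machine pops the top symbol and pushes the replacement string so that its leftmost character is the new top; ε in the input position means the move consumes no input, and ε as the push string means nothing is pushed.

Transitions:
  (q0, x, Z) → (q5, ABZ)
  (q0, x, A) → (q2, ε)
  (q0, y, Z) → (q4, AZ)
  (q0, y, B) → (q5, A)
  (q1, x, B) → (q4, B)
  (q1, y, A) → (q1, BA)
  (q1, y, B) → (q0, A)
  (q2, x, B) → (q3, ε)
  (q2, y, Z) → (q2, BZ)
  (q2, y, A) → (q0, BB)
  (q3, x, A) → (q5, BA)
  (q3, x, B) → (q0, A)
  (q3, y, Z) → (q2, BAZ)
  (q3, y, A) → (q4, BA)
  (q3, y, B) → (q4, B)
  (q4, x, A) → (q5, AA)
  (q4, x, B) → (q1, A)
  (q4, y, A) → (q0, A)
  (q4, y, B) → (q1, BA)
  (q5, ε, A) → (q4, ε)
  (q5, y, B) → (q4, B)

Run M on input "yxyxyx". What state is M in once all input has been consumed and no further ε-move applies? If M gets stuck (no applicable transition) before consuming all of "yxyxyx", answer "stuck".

(q0, yxyxyx, Z)
  read y, top Z: go to q4, push AZ → (q4, xyxyx, AZ)
  read x, top A: go to q5, push AA → (q5, yxyx, AAZ)
  ε-move, top A: go to q4, push ε → (q4, yxyx, AZ)
  read y, top A: go to q0, push A → (q0, xyx, AZ)
  read x, top A: go to q2, push ε → (q2, yx, Z)
  read y, top Z: go to q2, push BZ → (q2, x, BZ)
  read x, top B: go to q3, push ε → (q3, ε, Z)
All input consumed; M is in state q3.

q3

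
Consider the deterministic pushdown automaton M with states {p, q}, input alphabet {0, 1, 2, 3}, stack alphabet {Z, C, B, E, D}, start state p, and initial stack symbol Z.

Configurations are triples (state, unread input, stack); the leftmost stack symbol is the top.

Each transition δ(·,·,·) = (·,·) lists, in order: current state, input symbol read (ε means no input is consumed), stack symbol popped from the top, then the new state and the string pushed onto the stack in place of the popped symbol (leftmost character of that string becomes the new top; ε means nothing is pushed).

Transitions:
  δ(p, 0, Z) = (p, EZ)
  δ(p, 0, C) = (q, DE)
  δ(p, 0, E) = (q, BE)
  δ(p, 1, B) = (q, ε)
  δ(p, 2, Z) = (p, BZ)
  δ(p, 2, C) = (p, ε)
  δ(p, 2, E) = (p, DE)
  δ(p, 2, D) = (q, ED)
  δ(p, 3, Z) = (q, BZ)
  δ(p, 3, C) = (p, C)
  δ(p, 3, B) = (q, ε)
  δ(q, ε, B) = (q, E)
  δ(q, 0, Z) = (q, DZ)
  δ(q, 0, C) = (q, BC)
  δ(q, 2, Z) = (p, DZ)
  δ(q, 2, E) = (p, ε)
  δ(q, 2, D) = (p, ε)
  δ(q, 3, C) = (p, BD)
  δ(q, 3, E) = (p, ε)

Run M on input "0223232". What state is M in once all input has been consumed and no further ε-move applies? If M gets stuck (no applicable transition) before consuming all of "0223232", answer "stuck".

q

(p, 0223232, Z) ⊢ (p, 223232, EZ) ⊢ (p, 23232, DEZ) ⊢ (q, 3232, EDEZ) ⊢ (p, 232, DEZ) ⊢ (q, 32, EDEZ) ⊢ (p, 2, DEZ) ⊢ (q, ε, EDEZ)
All input consumed; M is in state q.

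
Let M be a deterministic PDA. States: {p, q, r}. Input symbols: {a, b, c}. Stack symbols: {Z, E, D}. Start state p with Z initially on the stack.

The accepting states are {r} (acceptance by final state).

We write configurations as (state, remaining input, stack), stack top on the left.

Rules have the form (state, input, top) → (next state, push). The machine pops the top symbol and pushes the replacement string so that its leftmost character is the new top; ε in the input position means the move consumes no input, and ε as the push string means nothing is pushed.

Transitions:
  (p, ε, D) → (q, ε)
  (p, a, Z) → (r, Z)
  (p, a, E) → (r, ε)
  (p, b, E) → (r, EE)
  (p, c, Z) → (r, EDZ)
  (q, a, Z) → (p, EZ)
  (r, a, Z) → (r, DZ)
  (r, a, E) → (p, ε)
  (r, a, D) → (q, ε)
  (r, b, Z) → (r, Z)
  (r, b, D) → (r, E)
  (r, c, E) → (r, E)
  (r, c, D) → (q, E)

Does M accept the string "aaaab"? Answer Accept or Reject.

(p, aaaab, Z)
  read a, top Z: go to r, push Z → (r, aaab, Z)
  read a, top Z: go to r, push DZ → (r, aab, DZ)
  read a, top D: go to q, push ε → (q, ab, Z)
  read a, top Z: go to p, push EZ → (p, b, EZ)
  read b, top E: go to r, push EE → (r, ε, EEZ)
All input consumed; state r ∈ F.

Accept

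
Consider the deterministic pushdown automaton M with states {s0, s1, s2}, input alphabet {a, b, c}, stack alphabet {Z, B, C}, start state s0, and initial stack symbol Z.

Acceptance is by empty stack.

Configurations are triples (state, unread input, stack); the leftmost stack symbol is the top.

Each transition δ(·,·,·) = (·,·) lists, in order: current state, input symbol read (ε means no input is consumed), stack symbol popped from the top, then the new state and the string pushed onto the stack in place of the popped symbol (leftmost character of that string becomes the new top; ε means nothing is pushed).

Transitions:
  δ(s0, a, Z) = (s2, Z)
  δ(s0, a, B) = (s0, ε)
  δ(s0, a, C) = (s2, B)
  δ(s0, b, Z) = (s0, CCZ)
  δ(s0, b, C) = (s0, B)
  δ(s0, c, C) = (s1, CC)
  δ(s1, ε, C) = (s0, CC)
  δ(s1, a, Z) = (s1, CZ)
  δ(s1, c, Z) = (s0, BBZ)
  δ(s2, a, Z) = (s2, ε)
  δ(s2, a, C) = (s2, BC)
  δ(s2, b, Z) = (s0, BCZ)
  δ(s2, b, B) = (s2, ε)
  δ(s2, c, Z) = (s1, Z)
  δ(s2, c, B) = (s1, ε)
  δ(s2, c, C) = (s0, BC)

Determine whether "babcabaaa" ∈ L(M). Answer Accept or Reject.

(s0, babcabaaa, Z)
  read b, top Z: go to s0, push CCZ → (s0, abcabaaa, CCZ)
  read a, top C: go to s2, push B → (s2, bcabaaa, BCZ)
  read b, top B: go to s2, push ε → (s2, cabaaa, CZ)
  read c, top C: go to s0, push BC → (s0, abaaa, BCZ)
  read a, top B: go to s0, push ε → (s0, baaa, CZ)
  read b, top C: go to s0, push B → (s0, aaa, BZ)
  read a, top B: go to s0, push ε → (s0, aa, Z)
  read a, top Z: go to s2, push Z → (s2, a, Z)
  read a, top Z: go to s2, push ε → (s2, ε, ε)
All input consumed and the stack is empty.

Accept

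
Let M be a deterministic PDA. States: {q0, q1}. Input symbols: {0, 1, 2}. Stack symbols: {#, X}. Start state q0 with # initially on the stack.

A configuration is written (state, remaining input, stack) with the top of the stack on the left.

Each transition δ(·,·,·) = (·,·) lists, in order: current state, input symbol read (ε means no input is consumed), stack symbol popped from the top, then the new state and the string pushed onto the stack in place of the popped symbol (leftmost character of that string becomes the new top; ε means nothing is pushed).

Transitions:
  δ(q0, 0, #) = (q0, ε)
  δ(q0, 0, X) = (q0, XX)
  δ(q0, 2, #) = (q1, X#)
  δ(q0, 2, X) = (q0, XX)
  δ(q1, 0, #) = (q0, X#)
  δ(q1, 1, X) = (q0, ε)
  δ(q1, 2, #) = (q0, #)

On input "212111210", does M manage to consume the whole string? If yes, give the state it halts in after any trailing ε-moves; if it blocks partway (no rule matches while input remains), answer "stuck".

stuck

(q0, 212111210, #)
  read 2, top #: go to q1, push X# → (q1, 12111210, X#)
  read 1, top X: go to q0, push ε → (q0, 2111210, #)
  read 2, top #: go to q1, push X# → (q1, 111210, X#)
  read 1, top X: go to q0, push ε → (q0, 11210, #)
No transition for (q0, 1, top #); M blocks with input 11210 remaining.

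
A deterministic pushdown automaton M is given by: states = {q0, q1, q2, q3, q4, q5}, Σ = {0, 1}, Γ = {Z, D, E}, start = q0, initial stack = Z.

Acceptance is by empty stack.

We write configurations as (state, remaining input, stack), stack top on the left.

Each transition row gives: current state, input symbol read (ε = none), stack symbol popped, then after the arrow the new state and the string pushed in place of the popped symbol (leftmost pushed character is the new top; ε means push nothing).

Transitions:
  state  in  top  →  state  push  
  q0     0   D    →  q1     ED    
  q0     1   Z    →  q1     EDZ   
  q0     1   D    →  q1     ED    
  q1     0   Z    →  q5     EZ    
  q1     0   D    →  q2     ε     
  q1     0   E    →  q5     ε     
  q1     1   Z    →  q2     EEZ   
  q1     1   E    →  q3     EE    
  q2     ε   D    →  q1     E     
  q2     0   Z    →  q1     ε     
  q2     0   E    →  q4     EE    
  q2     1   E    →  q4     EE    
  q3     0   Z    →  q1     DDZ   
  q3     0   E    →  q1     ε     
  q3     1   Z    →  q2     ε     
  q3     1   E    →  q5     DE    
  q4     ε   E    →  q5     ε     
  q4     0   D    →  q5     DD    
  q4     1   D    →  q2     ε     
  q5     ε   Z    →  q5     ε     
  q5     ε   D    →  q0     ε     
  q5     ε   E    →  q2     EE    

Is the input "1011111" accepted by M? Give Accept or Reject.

(q0, 1011111, Z) ⊢ (q1, 011111, EDZ) ⊢ (q5, 11111, DZ) ⊢ (q0, 11111, Z) ⊢ (q1, 1111, EDZ) ⊢ (q3, 111, EEDZ) ⊢ (q5, 11, DEEDZ) ⊢ (q0, 11, EEDZ)
No transition applies at (q0, 11, EEDZ); input not fully consumed.

Reject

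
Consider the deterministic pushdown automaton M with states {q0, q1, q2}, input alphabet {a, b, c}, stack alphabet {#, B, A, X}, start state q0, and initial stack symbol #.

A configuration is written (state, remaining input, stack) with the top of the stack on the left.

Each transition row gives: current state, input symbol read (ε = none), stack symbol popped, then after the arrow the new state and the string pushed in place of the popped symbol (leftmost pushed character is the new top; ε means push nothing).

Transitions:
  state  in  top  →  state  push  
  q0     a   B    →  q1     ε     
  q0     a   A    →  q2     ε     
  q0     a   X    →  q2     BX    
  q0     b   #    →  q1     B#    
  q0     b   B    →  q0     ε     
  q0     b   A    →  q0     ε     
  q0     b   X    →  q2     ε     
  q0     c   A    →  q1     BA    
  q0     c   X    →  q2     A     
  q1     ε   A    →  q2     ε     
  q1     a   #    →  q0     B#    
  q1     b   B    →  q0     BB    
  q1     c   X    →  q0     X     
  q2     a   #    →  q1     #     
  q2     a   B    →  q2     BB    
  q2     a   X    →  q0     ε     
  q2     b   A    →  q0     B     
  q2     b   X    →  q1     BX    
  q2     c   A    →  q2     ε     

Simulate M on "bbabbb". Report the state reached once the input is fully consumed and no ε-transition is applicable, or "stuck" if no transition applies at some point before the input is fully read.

(q0, bbabbb, #)
  read b, top #: go to q1, push B# → (q1, babbb, B#)
  read b, top B: go to q0, push BB → (q0, abbb, BB#)
  read a, top B: go to q1, push ε → (q1, bbb, B#)
  read b, top B: go to q0, push BB → (q0, bb, BB#)
  read b, top B: go to q0, push ε → (q0, b, B#)
  read b, top B: go to q0, push ε → (q0, ε, #)
All input consumed; M is in state q0.

q0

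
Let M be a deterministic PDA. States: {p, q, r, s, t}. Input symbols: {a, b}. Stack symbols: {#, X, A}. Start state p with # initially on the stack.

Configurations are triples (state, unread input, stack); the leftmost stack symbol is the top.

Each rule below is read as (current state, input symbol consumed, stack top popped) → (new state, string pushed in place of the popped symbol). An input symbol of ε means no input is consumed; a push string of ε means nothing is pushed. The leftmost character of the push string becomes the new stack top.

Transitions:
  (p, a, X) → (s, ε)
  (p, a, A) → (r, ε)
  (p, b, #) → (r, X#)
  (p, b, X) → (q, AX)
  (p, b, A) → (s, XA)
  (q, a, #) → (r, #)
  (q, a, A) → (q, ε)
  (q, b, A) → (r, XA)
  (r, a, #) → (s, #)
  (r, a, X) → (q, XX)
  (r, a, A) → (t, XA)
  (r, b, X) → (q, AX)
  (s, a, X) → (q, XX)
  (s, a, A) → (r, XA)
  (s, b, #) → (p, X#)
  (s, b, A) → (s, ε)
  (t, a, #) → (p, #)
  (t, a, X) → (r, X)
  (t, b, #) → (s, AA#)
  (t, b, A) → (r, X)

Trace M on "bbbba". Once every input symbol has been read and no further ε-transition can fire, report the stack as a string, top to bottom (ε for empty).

XAX#

(p, bbbba, #)
  read b, top #: go to r, push X# → (r, bbba, X#)
  read b, top X: go to q, push AX → (q, bba, AX#)
  read b, top A: go to r, push XA → (r, ba, XAX#)
  read b, top X: go to q, push AX → (q, a, AXAX#)
  read a, top A: go to q, push ε → (q, ε, XAX#)
All input consumed in state q with stack XAX#.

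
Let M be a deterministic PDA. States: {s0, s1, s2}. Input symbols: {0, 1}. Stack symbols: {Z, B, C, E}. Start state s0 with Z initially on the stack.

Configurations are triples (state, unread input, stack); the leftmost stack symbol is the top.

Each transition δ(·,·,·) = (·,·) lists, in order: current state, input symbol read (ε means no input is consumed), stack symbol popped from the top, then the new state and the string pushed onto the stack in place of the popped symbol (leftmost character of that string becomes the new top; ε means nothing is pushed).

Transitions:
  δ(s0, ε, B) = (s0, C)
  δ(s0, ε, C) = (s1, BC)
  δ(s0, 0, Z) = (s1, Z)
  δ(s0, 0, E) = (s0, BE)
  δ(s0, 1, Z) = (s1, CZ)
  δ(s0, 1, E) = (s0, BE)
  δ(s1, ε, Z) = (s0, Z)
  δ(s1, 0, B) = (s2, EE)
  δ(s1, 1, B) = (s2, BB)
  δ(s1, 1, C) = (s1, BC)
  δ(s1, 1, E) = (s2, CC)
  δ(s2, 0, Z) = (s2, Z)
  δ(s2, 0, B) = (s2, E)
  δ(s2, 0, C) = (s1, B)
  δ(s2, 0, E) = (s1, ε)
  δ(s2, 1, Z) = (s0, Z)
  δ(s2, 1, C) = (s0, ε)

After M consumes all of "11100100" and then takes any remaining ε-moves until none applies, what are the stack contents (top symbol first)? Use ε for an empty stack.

BCZ

(s0, 11100100, Z)
  read 1, top Z: go to s1, push CZ → (s1, 1100100, CZ)
  read 1, top C: go to s1, push BC → (s1, 100100, BCZ)
  read 1, top B: go to s2, push BB → (s2, 00100, BBCZ)
  read 0, top B: go to s2, push E → (s2, 0100, EBCZ)
  read 0, top E: go to s1, push ε → (s1, 100, BCZ)
  read 1, top B: go to s2, push BB → (s2, 00, BBCZ)
  read 0, top B: go to s2, push E → (s2, 0, EBCZ)
  read 0, top E: go to s1, push ε → (s1, ε, BCZ)
All input consumed in state s1 with stack BCZ.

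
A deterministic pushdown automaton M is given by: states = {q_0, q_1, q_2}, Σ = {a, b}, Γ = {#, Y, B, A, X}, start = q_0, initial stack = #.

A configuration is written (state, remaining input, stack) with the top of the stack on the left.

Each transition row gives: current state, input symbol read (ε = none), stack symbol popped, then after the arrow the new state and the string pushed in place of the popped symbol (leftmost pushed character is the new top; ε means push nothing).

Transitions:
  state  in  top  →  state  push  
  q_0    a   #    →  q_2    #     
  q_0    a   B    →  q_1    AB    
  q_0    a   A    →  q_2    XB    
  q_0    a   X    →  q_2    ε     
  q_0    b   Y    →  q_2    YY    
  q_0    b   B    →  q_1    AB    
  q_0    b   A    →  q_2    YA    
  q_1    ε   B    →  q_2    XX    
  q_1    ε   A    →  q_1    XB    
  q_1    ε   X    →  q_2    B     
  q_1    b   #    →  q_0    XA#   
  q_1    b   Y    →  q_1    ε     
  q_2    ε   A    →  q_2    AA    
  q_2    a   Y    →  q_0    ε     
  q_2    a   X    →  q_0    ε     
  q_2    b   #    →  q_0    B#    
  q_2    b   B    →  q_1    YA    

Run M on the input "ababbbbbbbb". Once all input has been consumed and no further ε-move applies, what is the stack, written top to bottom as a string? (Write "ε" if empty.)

BBBBBBB#

(q_0, ababbbbbbbb, #)
  read a, top #: go to q_2, push # → (q_2, babbbbbbbb, #)
  read b, top #: go to q_0, push B# → (q_0, abbbbbbbb, B#)
  read a, top B: go to q_1, push AB → (q_1, bbbbbbbb, AB#)
  ε-move, top A: go to q_1, push XB → (q_1, bbbbbbbb, XBB#)
  ε-move, top X: go to q_2, push B → (q_2, bbbbbbbb, BBB#)
  read b, top B: go to q_1, push YA → (q_1, bbbbbbb, YABB#)
  read b, top Y: go to q_1, push ε → (q_1, bbbbbb, ABB#)
  ε-move, top A: go to q_1, push XB → (q_1, bbbbbb, XBBB#)
  ε-move, top X: go to q_2, push B → (q_2, bbbbbb, BBBB#)
  read b, top B: go to q_1, push YA → (q_1, bbbbb, YABBB#)
  read b, top Y: go to q_1, push ε → (q_1, bbbb, ABBB#)
  ε-move, top A: go to q_1, push XB → (q_1, bbbb, XBBBB#)
  ε-move, top X: go to q_2, push B → (q_2, bbbb, BBBBB#)
  read b, top B: go to q_1, push YA → (q_1, bbb, YABBBB#)
  read b, top Y: go to q_1, push ε → (q_1, bb, ABBBB#)
  ε-move, top A: go to q_1, push XB → (q_1, bb, XBBBBB#)
  ε-move, top X: go to q_2, push B → (q_2, bb, BBBBBB#)
  read b, top B: go to q_1, push YA → (q_1, b, YABBBBB#)
  read b, top Y: go to q_1, push ε → (q_1, ε, ABBBBB#)
  ε-move, top A: go to q_1, push XB → (q_1, ε, XBBBBBB#)
  ε-move, top X: go to q_2, push B → (q_2, ε, BBBBBBB#)
All input consumed in state q_2 with stack BBBBBBB#.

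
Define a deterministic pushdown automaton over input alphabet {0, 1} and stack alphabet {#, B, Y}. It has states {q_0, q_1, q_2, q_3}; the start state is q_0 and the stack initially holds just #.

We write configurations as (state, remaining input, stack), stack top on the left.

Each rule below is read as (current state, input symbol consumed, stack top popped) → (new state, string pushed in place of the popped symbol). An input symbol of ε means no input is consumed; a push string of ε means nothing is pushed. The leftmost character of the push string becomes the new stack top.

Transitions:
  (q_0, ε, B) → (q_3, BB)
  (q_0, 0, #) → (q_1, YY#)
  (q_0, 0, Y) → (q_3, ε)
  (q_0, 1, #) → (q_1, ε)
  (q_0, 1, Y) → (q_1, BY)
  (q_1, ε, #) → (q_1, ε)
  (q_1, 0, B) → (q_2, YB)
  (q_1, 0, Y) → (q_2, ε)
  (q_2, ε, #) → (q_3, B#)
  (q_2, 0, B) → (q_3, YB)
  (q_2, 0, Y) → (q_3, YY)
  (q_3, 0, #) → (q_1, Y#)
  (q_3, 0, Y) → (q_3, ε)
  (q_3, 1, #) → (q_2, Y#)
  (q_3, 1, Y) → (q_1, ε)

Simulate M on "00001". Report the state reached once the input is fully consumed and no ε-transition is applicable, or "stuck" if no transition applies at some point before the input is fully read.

q_1

(q_0, 00001, #)
  read 0, top #: go to q_1, push YY# → (q_1, 0001, YY#)
  read 0, top Y: go to q_2, push ε → (q_2, 001, Y#)
  read 0, top Y: go to q_3, push YY → (q_3, 01, YY#)
  read 0, top Y: go to q_3, push ε → (q_3, 1, Y#)
  read 1, top Y: go to q_1, push ε → (q_1, ε, #)
  ε-move, top #: go to q_1, push ε → (q_1, ε, ε)
All input consumed; M is in state q_1.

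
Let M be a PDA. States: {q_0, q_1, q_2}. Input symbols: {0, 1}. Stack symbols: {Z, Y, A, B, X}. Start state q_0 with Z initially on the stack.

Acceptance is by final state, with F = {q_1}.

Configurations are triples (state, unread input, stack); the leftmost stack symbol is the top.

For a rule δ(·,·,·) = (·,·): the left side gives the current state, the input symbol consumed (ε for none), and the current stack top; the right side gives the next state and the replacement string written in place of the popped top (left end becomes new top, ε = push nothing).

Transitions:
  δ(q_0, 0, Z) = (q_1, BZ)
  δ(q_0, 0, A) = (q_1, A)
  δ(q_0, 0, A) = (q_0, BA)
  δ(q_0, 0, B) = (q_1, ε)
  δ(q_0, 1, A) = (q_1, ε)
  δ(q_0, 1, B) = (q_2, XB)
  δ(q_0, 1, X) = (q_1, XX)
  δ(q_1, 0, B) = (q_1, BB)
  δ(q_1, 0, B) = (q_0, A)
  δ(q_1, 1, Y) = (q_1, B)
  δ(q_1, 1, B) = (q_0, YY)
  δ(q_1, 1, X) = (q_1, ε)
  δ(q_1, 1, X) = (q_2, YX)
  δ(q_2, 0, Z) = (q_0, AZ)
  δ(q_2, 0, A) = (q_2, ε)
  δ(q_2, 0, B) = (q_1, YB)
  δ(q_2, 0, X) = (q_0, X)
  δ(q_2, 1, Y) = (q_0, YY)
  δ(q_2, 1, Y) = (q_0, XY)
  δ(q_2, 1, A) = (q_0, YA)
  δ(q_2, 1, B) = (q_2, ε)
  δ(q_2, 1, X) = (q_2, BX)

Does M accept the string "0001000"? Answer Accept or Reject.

One accepting computation: (q_0, 0001000, Z) ⊢ (q_1, 001000, BZ) ⊢ (q_1, 01000, BBZ) ⊢ (q_0, 1000, ABZ) ⊢ (q_1, 000, BZ) ⊢ (q_1, 00, BBZ) ⊢ (q_1, 0, BBBZ) ⊢ (q_1, ε, BBBBZ)
All input consumed and state q_1 ∈ F.

Accept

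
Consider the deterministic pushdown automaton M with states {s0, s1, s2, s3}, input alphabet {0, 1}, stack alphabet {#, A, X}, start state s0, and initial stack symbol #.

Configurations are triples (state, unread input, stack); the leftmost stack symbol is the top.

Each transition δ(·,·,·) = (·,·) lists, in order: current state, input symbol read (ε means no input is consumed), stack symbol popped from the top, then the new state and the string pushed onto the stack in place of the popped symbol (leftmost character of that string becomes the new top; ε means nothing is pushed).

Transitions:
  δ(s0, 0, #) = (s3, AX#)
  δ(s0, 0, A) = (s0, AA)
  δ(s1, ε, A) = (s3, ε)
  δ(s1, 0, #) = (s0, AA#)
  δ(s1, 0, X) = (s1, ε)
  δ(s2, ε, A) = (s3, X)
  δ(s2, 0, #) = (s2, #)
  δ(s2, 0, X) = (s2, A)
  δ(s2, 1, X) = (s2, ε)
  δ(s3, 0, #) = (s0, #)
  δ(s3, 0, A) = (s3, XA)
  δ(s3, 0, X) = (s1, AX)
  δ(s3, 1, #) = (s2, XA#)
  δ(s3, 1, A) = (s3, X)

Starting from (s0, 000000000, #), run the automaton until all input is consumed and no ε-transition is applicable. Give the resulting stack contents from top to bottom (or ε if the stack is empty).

XAX#

(s0, 000000000, #)
  read 0, top #: go to s3, push AX# → (s3, 00000000, AX#)
  read 0, top A: go to s3, push XA → (s3, 0000000, XAX#)
  read 0, top X: go to s1, push AX → (s1, 000000, AXAX#)
  ε-move, top A: go to s3, push ε → (s3, 000000, XAX#)
  read 0, top X: go to s1, push AX → (s1, 00000, AXAX#)
  ε-move, top A: go to s3, push ε → (s3, 00000, XAX#)
  read 0, top X: go to s1, push AX → (s1, 0000, AXAX#)
  ε-move, top A: go to s3, push ε → (s3, 0000, XAX#)
  read 0, top X: go to s1, push AX → (s1, 000, AXAX#)
  ε-move, top A: go to s3, push ε → (s3, 000, XAX#)
  read 0, top X: go to s1, push AX → (s1, 00, AXAX#)
  ε-move, top A: go to s3, push ε → (s3, 00, XAX#)
  read 0, top X: go to s1, push AX → (s1, 0, AXAX#)
  ε-move, top A: go to s3, push ε → (s3, 0, XAX#)
  read 0, top X: go to s1, push AX → (s1, ε, AXAX#)
  ε-move, top A: go to s3, push ε → (s3, ε, XAX#)
All input consumed in state s3 with stack XAX#.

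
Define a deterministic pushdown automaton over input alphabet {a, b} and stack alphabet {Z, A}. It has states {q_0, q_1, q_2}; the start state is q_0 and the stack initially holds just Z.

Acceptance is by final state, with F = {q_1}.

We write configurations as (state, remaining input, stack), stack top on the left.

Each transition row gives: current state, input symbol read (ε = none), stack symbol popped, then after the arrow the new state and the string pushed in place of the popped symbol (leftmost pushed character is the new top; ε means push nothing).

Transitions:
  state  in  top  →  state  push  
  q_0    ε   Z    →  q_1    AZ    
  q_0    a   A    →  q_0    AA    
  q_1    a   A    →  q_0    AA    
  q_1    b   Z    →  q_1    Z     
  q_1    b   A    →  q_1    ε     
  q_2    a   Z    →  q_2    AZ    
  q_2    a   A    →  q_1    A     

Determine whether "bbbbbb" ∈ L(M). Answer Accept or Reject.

(q_0, bbbbbb, Z) ⊢ (q_1, bbbbbb, AZ) ⊢ (q_1, bbbbb, Z) ⊢ (q_1, bbbb, Z) ⊢ (q_1, bbb, Z) ⊢ (q_1, bb, Z) ⊢ (q_1, b, Z) ⊢ (q_1, ε, Z)
All input consumed; state q_1 ∈ F.

Accept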